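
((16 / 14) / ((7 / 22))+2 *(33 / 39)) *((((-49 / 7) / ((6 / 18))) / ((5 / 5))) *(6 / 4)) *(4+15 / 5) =-15147 / 13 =-1165.15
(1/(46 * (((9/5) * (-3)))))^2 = 25/1542564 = 0.00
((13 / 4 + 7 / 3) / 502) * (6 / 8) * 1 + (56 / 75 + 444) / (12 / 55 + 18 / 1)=1474038161 / 60360480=24.42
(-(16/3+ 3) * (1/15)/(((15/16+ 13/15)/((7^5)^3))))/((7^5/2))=-225980199200/1299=-173964741.49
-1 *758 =-758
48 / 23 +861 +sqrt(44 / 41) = 2*sqrt(451) / 41 +19851 / 23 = 864.12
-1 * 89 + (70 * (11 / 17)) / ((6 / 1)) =-4154 / 51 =-81.45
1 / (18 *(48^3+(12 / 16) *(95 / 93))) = 62 / 123421527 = 0.00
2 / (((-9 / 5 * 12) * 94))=-5 / 5076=-0.00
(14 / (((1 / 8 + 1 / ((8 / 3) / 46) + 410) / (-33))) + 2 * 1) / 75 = 3142 / 256425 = 0.01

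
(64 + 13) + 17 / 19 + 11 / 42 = 62369 / 798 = 78.16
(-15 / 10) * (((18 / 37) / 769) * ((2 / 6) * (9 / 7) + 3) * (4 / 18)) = -144 / 199171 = -0.00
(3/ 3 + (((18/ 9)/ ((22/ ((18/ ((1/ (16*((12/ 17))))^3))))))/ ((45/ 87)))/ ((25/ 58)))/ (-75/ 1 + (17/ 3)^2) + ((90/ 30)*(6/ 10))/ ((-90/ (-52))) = -640219331899/ 2607574750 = -245.52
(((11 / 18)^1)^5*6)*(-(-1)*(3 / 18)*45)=3.84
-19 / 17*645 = -12255 / 17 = -720.88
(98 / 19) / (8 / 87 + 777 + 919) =609 / 200260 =0.00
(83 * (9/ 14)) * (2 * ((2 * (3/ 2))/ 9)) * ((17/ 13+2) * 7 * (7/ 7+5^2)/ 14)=10707/ 7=1529.57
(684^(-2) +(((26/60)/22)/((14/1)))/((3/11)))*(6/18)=84509/49124880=0.00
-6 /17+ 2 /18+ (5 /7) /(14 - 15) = -1024 /1071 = -0.96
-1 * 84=-84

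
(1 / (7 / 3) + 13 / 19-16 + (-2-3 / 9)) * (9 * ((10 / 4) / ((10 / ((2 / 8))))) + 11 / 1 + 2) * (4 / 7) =-213001 / 1596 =-133.46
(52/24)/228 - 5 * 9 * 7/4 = -107717/1368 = -78.74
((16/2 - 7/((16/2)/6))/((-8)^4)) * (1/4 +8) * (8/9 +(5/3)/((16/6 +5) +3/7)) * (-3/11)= -3685/2228224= -0.00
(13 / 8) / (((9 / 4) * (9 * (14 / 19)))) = 247 / 2268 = 0.11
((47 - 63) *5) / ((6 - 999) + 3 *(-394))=16 / 435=0.04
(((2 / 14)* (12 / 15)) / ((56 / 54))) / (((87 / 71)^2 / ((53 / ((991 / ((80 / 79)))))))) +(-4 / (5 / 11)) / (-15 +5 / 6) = 857170139064 / 1371139845425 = 0.63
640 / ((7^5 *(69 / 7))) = 640 / 165669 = 0.00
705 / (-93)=-235 / 31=-7.58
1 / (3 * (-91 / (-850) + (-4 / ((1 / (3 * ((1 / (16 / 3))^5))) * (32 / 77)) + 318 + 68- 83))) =3565158400 / 3241802461017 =0.00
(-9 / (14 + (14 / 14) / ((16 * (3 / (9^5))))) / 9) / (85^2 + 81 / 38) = -608 / 5467079317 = -0.00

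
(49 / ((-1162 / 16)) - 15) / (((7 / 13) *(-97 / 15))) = 253695 / 56357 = 4.50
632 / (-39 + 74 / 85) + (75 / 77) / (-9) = -254905 / 15279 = -16.68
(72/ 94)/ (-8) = -9/ 94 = -0.10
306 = 306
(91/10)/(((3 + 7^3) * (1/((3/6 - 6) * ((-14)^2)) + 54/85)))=833833/20111942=0.04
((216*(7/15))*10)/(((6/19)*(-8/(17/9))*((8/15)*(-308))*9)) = 0.51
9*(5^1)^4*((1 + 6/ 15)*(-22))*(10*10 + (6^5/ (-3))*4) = 1778931000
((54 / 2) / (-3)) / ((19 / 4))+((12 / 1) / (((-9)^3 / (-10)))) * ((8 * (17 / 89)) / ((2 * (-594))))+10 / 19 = -167029534 / 122041161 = -1.37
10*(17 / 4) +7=99 / 2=49.50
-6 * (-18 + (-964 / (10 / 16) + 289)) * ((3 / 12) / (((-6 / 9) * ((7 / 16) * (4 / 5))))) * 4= -228852 / 7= -32693.14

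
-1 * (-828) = 828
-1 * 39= -39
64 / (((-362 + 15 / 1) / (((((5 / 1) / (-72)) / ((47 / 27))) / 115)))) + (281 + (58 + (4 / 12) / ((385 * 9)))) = 1321842057422 / 3899237265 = 339.00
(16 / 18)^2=64 / 81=0.79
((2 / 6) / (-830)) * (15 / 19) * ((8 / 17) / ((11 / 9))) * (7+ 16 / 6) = -348 / 294899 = -0.00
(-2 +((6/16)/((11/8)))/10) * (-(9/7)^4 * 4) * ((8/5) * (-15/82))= -6.31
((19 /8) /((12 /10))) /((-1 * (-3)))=95 /144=0.66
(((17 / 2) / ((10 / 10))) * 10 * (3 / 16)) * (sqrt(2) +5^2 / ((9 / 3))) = 255 * sqrt(2) / 16 +2125 / 16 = 155.35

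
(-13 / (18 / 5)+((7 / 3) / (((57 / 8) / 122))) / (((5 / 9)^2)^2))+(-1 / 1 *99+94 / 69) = 1564174217 / 4916250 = 318.16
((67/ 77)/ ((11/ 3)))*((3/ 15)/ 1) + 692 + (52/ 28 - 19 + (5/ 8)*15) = 684.28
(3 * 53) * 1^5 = 159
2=2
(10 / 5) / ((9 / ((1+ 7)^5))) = 65536 / 9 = 7281.78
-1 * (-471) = 471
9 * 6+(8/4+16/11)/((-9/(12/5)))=8758/165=53.08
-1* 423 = -423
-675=-675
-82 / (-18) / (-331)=-0.01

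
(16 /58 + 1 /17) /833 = 165 /410669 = 0.00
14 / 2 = 7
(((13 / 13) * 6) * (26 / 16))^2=95.06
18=18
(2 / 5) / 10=1 / 25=0.04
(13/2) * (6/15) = 2.60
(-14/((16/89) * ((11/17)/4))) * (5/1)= -52955/22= -2407.05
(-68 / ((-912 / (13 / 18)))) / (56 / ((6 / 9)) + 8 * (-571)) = -0.00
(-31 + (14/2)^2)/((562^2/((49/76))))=441/12002072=0.00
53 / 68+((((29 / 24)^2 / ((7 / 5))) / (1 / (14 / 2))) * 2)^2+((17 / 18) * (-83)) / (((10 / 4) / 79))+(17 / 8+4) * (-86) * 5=-34524173603 / 7050240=-4896.88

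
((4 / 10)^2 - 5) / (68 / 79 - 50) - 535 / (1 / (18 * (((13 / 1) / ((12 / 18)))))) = -18224524691 / 97050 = -187784.90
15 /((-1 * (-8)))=15 /8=1.88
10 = 10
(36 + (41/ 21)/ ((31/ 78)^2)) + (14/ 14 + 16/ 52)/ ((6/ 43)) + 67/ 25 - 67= -86417323/ 13117650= -6.59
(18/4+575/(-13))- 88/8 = -1319/26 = -50.73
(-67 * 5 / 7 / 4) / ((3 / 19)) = -6365 / 84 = -75.77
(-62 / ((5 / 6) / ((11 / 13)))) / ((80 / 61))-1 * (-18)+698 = 868397 / 1300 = 668.00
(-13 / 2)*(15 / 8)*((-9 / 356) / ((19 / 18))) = 15795 / 54112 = 0.29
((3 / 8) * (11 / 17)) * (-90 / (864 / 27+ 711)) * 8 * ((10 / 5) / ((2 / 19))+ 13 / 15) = -59004 / 12631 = -4.67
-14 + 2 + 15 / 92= -1089 / 92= -11.84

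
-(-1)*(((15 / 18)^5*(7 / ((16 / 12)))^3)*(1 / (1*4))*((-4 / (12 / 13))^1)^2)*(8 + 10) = 4913.92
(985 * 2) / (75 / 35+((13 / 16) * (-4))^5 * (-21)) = 14120960 / 54595431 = 0.26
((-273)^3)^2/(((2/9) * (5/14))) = 26080531138487007/5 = 5216106227697401.40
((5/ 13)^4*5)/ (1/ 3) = 9375/ 28561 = 0.33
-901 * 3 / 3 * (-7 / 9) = 6307 / 9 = 700.78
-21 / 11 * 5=-105 / 11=-9.55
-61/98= -0.62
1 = 1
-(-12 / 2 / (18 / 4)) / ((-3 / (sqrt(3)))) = -4* sqrt(3) / 9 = -0.77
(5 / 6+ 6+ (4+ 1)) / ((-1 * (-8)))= 71 / 48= 1.48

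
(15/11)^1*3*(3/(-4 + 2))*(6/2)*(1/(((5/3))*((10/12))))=-729/55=-13.25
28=28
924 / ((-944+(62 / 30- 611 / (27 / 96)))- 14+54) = -3780 / 12577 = -0.30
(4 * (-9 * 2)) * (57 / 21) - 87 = -1977 / 7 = -282.43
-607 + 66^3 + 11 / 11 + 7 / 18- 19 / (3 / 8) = 5163115 / 18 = 286839.72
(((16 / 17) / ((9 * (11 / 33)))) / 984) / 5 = 2 / 31365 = 0.00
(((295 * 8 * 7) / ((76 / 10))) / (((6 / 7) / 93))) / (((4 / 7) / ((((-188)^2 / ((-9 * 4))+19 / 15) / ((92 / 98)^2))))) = -332303582330405 / 723672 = -459190879.75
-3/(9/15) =-5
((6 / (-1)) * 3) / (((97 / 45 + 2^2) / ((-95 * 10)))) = 769500 / 277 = 2777.98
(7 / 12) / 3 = 7 / 36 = 0.19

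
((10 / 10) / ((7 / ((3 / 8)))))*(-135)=-405 / 56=-7.23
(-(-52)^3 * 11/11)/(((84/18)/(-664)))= -140045568/7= -20006509.71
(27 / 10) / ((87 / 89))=801 / 290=2.76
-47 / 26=-1.81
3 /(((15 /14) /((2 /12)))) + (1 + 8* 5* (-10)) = -398.53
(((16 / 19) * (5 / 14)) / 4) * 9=90 / 133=0.68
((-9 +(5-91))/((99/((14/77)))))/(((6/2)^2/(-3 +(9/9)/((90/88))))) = 3458/88209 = 0.04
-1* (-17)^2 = -289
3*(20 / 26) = 30 / 13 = 2.31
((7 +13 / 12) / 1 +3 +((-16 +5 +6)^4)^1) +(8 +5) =7789 / 12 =649.08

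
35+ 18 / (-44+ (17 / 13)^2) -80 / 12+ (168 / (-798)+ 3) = 30.70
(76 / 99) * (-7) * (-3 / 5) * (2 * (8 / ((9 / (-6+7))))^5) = 34865152 / 9743085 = 3.58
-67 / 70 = -0.96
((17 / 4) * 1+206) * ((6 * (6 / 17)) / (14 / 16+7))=6728 / 119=56.54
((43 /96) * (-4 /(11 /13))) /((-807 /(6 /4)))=559 /142032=0.00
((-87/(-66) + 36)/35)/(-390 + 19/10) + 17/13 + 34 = 137155510/3884881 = 35.30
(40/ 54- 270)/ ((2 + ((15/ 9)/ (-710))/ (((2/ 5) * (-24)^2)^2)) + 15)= -152224727040/ 9610887143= -15.84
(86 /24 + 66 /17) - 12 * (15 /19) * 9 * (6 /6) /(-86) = 1409531 /166668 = 8.46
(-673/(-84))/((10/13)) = 8749/840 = 10.42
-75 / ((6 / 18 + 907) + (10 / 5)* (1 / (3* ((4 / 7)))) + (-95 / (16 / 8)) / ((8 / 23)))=-0.10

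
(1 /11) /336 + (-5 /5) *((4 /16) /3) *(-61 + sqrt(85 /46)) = 6263 /1232-sqrt(3910) /552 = 4.97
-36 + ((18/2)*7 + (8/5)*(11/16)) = 281/10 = 28.10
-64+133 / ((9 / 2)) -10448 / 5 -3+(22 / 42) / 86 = -57621469 / 27090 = -2127.04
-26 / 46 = -13 / 23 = -0.57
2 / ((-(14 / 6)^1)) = -0.86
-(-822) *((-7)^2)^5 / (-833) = -4738666422 / 17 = -278745083.65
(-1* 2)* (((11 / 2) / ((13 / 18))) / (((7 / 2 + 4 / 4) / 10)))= -440 / 13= -33.85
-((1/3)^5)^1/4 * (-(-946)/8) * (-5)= 2365/3888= 0.61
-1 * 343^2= -117649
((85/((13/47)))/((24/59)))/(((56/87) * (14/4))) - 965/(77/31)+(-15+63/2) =-8222889/224224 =-36.67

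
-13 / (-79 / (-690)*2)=-4485 / 79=-56.77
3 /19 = 0.16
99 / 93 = 33 / 31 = 1.06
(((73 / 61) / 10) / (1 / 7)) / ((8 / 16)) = 511 / 305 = 1.68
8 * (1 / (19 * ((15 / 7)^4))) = 19208 / 961875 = 0.02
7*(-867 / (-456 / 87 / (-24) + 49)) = -528003 / 4282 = -123.31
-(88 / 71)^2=-7744 / 5041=-1.54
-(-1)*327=327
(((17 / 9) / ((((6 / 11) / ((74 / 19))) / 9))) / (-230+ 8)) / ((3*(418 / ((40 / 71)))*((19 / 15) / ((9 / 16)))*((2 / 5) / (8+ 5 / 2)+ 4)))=-44625 / 1651866688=-0.00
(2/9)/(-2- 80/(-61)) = -61/189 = -0.32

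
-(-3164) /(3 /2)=6328 /3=2109.33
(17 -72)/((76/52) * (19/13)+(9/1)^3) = -9295/123562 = -0.08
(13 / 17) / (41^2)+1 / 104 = 29929 / 2972008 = 0.01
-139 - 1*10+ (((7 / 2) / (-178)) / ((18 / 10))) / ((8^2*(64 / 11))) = -1955414401 / 13123584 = -149.00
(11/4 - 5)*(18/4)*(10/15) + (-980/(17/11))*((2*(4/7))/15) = -11233/204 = -55.06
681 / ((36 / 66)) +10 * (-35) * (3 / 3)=1797 / 2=898.50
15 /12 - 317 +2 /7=-8833 /28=-315.46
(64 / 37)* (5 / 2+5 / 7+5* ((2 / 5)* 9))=9504 / 259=36.69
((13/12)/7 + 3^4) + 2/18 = 20479/252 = 81.27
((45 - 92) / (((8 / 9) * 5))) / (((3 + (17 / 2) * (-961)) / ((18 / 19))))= 3807 / 3102890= 0.00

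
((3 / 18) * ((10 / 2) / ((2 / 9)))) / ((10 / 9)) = 27 / 8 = 3.38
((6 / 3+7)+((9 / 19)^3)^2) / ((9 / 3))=141314790 / 47045881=3.00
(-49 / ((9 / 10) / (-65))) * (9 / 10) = 3185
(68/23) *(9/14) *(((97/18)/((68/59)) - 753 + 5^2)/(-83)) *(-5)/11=-4426745/587972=-7.53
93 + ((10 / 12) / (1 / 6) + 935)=1033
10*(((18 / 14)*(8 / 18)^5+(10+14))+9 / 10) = 11446063 / 45927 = 249.22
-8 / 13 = -0.62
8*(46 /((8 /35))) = 1610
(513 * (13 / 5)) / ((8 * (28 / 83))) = 553527 / 1120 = 494.22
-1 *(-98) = 98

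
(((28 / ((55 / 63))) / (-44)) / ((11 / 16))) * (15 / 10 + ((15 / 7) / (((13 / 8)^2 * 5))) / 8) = -164808 / 102245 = -1.61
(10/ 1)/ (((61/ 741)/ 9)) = 66690/ 61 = 1093.28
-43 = -43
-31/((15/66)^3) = -330088/125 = -2640.70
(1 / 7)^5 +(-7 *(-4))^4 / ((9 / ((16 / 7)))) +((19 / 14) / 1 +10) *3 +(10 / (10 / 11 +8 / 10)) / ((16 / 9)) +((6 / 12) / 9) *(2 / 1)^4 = 1973449448085 / 12638864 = 156141.36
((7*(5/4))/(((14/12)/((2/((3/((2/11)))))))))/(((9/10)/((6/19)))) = 200/627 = 0.32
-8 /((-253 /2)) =16 /253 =0.06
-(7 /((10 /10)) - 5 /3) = -16 /3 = -5.33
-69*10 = -690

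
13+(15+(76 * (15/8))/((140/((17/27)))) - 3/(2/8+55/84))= 242513/9576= 25.33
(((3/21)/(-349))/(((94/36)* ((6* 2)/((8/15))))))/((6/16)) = -32/1722315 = -0.00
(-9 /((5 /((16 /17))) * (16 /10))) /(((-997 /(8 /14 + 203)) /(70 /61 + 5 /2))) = 5707125 /7237223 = 0.79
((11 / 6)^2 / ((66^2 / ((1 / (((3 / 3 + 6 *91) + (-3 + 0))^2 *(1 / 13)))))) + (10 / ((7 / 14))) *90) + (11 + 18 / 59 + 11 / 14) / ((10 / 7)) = 204613638897403 / 113142251520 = 1808.46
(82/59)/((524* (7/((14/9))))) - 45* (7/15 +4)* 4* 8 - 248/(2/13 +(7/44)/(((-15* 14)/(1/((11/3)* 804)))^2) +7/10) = -12504448769349985267723/1860102942800716773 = -6722.45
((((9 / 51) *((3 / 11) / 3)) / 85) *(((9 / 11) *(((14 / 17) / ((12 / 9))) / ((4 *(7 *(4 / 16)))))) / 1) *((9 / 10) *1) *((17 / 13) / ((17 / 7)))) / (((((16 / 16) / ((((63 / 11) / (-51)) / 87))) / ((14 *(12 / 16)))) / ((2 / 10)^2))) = -750141 / 209548760135000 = -0.00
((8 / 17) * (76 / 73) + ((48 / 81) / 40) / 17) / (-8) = -41113 / 670140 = -0.06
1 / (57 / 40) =40 / 57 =0.70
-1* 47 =-47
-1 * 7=-7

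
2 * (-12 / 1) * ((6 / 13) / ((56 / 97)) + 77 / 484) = -23028 / 1001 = -23.00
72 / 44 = 18 / 11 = 1.64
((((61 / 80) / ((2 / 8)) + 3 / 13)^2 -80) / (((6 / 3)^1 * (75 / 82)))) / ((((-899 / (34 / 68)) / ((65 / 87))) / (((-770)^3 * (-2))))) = 87606870720523 / 6100614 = 14360336.64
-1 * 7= -7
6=6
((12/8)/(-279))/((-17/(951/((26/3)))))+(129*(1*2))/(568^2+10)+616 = 209486714267/340056236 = 616.04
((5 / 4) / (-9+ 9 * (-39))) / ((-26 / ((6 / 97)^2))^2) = -9 / 119691587912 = -0.00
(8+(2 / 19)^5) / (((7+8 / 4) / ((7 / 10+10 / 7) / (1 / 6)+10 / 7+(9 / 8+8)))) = 20.73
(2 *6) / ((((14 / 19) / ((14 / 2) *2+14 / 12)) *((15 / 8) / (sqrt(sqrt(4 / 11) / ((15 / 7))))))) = 1976 *11^(3 / 4) *sqrt(210) / 2475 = 69.88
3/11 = 0.27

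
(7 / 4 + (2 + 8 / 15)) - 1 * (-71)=4517 / 60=75.28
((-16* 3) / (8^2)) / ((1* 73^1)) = -3 / 292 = -0.01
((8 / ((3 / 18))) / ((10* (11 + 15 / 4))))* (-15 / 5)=-288 / 295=-0.98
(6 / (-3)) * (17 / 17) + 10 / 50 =-9 / 5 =-1.80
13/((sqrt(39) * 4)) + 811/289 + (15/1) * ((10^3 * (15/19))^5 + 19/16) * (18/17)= sqrt(39)/12 + 27884250000000124035227207/5724740888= 4870831806283164.48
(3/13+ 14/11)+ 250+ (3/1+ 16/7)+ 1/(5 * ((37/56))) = 47609566/185185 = 257.09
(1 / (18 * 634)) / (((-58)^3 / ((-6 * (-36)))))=-3 / 30925252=-0.00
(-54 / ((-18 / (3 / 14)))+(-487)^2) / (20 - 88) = -3487.79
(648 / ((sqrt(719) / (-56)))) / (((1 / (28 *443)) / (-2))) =900232704 *sqrt(719) / 719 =33573014.72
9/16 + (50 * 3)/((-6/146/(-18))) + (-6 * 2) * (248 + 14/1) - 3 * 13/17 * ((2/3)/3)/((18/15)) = 153137425/2448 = 62556.14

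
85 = 85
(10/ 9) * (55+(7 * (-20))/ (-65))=7430/ 117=63.50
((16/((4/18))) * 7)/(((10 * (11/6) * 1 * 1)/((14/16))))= 1323/55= 24.05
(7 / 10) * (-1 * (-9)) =6.30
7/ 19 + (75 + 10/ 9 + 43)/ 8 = 2609/ 171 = 15.26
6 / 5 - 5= -19 / 5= -3.80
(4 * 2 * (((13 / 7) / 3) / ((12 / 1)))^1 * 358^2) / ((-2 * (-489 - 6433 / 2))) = 3332264 / 466893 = 7.14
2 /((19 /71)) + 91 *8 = 13974 /19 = 735.47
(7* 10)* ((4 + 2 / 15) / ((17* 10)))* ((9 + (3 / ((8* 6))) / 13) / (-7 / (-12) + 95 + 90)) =406441 / 4921670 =0.08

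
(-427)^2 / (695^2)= 182329 / 483025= 0.38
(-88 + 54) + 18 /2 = -25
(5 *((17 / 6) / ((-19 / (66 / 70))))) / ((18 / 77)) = -2057 / 684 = -3.01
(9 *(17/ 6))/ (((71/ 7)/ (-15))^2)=562275/ 10082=55.77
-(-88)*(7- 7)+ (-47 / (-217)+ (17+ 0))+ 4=4604 / 217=21.22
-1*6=-6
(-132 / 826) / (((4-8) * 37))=33 / 30562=0.00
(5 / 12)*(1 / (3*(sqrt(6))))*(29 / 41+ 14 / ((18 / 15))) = 3805*sqrt(6) / 13284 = 0.70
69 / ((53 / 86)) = 5934 / 53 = 111.96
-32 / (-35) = 32 / 35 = 0.91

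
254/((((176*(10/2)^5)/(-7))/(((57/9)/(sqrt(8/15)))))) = -16891*sqrt(30)/3300000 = -0.03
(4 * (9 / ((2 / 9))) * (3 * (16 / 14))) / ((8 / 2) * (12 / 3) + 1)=3888 / 119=32.67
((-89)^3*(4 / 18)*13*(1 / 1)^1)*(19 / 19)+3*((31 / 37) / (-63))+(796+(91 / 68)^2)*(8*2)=-2023812.50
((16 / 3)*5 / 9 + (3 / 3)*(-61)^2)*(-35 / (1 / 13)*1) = -45748885 / 27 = -1694403.15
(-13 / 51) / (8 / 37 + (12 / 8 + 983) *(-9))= 962 / 33438711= 0.00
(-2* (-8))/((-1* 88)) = -2/11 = -0.18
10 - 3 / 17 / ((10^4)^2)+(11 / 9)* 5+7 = 353599999973 / 15300000000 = 23.11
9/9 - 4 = -3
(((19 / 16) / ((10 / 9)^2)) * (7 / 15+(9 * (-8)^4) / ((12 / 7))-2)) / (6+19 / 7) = 1158230367 / 488000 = 2373.42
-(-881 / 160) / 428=881 / 68480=0.01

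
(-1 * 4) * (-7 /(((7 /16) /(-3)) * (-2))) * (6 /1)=576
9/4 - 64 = -247/4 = -61.75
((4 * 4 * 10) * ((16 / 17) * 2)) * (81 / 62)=207360 / 527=393.47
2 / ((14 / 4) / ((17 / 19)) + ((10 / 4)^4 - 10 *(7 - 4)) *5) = 544 / 13389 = 0.04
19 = 19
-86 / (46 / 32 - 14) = 6.85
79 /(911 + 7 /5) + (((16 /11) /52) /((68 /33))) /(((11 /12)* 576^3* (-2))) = 5097379919639 /58871511908352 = 0.09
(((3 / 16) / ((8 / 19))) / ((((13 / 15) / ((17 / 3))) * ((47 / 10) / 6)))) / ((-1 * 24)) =-24225 / 156416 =-0.15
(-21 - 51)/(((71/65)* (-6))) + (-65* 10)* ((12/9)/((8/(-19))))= 440765/213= 2069.32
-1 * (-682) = 682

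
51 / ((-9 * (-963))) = 17 / 2889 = 0.01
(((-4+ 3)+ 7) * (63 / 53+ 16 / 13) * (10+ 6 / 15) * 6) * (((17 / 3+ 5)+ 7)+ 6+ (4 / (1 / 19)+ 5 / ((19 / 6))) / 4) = 39006.81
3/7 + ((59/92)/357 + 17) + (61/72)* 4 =2051363/98532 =20.82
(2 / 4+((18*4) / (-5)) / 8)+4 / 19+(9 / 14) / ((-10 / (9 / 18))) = -5967 / 5320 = -1.12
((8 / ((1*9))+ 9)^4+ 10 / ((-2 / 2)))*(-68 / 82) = -2131005454 / 269001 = -7921.92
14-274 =-260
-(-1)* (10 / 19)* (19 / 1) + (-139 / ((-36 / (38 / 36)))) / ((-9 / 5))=45115 / 5832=7.74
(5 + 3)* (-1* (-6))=48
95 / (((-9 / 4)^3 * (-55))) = 1216 / 8019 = 0.15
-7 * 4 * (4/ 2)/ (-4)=14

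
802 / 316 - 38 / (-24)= 3907 / 948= 4.12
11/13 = 0.85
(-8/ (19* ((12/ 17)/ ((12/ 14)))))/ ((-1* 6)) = 34/ 399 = 0.09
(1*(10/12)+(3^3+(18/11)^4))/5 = 3074903/439230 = 7.00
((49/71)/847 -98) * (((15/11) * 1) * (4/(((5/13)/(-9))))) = 1182043044/94501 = 12508.26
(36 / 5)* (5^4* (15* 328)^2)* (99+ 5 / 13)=140736009600000 / 13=10825846892307.69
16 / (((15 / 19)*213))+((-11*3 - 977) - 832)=-1841.90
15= 15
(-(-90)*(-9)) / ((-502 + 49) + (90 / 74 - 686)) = 14985 / 21049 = 0.71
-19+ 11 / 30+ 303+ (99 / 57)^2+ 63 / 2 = 1726753 / 5415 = 318.88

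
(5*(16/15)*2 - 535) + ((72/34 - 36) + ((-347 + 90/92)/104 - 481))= -254363767/243984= -1042.54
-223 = -223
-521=-521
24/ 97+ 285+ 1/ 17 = 285.31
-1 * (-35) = 35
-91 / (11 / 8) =-728 / 11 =-66.18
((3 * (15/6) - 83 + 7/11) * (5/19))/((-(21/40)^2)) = 71.48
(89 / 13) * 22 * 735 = 1439130 / 13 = 110702.31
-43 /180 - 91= -91.24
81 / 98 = 0.83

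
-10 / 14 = -5 / 7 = -0.71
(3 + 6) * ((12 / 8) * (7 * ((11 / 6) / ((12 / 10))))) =1155 / 8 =144.38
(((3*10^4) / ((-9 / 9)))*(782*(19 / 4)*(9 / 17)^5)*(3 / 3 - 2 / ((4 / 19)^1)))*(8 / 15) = 103217652000 / 4913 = 21009088.54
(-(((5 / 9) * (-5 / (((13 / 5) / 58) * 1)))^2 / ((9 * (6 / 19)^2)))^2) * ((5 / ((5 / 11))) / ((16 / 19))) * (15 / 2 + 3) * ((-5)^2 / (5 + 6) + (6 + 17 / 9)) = -1505449089887621826171875 / 59013955127088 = -25510052438.37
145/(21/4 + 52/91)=4060/163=24.91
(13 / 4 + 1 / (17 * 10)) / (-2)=-1107 / 680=-1.63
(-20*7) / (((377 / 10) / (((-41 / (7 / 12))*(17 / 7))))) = 1672800 / 2639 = 633.88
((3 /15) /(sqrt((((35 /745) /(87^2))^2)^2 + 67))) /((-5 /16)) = -10175119871688 * sqrt(27096544199280240023930077) /677413604982006000598251925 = -0.08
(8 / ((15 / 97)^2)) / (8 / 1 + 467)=75272 / 106875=0.70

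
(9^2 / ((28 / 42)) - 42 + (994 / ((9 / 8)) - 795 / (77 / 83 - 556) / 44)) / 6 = 1952299015 / 12162744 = 160.51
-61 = -61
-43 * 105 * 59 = -266385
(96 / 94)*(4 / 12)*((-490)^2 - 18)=3841312 / 47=81730.04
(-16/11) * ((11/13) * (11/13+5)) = -7.20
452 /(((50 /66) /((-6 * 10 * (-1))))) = 178992 /5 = 35798.40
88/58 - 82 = -2334/29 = -80.48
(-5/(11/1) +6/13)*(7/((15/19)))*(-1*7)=-931/2145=-0.43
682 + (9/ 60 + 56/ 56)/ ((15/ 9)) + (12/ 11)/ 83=62330797/ 91300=682.70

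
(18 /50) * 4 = 36 /25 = 1.44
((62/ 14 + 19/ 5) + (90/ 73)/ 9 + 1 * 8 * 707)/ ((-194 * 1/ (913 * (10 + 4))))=-13213350502/ 35405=-373205.78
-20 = -20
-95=-95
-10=-10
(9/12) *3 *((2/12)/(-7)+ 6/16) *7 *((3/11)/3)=177/352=0.50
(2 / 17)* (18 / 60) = 3 / 85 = 0.04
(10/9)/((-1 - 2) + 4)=10/9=1.11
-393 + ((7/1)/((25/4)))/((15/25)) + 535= 2158/15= 143.87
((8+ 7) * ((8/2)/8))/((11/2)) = 15/11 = 1.36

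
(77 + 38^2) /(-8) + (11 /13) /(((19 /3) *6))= -375643 /1976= -190.10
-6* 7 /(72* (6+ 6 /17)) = -119 /1296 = -0.09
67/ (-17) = -67/ 17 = -3.94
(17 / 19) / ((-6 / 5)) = -85 / 114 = -0.75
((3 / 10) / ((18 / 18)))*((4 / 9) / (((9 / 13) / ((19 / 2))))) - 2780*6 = -2251553 / 135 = -16678.17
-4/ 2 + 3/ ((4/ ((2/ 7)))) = -25/ 14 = -1.79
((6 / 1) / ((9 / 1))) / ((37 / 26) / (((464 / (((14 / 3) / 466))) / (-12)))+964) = 1405456 / 2032288599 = 0.00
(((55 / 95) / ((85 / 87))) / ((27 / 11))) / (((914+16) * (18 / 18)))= 3509 / 13517550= 0.00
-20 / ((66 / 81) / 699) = -188730 / 11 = -17157.27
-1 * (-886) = 886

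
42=42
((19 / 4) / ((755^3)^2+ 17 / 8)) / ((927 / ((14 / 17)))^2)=7448 / 367984060937484180032008377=0.00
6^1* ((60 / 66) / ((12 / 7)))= 35 / 11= 3.18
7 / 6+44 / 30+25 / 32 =1639 / 480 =3.41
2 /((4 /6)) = 3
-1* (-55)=55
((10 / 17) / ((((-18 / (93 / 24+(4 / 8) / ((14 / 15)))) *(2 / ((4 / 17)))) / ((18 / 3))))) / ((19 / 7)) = -65 / 1734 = -0.04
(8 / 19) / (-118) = -4 / 1121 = -0.00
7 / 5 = 1.40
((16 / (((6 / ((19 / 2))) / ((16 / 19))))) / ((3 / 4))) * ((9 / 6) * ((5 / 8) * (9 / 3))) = 80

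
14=14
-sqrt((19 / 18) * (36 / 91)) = -sqrt(3458) / 91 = -0.65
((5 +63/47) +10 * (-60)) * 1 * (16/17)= -446432/799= -558.74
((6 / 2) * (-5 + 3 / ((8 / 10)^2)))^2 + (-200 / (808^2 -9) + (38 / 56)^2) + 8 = 2185183229 / 233983232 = 9.34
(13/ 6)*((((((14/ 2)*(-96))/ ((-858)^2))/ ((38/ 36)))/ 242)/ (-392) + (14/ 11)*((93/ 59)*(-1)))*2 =-12983928899/ 1493543051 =-8.69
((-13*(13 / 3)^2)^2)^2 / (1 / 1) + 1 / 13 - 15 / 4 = 1211500425115861 / 341172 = 3550996052.18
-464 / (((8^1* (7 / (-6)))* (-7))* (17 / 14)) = -696 / 119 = -5.85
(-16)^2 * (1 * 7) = 1792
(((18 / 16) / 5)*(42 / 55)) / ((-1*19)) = -189 / 20900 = -0.01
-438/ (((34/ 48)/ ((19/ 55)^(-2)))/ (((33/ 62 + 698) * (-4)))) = 2754348458400/ 190247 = 14477749.76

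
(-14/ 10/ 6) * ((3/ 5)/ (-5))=7/ 250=0.03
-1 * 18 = -18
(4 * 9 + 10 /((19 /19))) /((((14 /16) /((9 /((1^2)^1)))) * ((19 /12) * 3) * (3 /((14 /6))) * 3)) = 1472 /57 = 25.82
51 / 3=17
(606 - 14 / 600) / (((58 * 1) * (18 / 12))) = 181793 / 26100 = 6.97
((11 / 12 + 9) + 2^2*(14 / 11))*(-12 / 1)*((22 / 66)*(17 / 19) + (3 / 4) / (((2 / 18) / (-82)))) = 99626.61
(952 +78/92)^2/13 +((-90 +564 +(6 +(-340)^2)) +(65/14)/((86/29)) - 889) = 766025985217/4139954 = 185032.49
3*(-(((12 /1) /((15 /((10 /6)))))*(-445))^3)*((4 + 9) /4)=18329194000 /9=2036577111.11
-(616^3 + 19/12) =-2804938771/12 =-233744897.58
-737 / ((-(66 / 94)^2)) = 148003 / 99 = 1494.98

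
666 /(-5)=-666 /5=-133.20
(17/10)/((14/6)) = 51/70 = 0.73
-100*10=-1000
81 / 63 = 9 / 7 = 1.29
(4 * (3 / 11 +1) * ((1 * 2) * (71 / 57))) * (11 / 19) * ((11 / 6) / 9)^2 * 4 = 962192 / 789507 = 1.22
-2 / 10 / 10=-1 / 50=-0.02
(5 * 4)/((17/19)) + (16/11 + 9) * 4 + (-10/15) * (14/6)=105382/1683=62.62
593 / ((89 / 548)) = 3651.28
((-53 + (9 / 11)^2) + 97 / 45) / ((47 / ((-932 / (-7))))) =-36375028 / 255915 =-142.14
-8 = -8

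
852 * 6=5112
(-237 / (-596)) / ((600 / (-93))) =-7347 / 119200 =-0.06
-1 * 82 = -82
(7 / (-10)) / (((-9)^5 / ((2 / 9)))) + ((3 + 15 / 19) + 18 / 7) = 2247996361 / 353408265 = 6.36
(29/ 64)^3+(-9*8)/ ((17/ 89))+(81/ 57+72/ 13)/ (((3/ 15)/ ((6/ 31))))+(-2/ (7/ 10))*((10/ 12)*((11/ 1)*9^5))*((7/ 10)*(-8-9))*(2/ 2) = 627973995099452317/ 34123022336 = 18403234.89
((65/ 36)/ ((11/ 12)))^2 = 4225/ 1089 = 3.88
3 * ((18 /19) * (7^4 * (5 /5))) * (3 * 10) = 3889620 /19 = 204716.84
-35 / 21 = -5 / 3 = -1.67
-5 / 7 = -0.71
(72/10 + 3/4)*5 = 159/4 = 39.75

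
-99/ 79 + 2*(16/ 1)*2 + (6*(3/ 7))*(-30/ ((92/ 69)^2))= 42811/ 2212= 19.35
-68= -68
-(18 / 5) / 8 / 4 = -9 / 80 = -0.11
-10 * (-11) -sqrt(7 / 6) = 110 -sqrt(42) / 6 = 108.92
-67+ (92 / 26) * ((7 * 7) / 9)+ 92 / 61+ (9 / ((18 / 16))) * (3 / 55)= -17974367 / 392535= -45.79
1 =1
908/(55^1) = 908/55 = 16.51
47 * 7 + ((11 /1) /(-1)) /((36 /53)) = 11261 /36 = 312.81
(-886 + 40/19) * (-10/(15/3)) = 1767.79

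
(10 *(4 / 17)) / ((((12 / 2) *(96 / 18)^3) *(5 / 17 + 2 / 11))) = 495 / 91136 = 0.01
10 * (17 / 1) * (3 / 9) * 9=510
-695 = -695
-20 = -20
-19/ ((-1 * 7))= 19/ 7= 2.71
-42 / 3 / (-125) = 14 / 125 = 0.11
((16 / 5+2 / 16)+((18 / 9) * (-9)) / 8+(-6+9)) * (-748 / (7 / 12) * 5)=-26126.57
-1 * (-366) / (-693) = -122 / 231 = -0.53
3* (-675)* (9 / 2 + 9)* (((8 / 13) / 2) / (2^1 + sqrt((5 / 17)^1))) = -413100 / 91 + 12150* sqrt(85) / 91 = -3308.60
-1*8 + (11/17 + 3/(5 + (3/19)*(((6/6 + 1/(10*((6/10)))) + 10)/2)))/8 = -159181/20264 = -7.86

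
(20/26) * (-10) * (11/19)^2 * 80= -968000/4693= -206.26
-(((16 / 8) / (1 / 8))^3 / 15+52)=-4876 / 15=-325.07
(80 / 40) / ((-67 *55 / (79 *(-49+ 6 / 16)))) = 30731 / 14740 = 2.08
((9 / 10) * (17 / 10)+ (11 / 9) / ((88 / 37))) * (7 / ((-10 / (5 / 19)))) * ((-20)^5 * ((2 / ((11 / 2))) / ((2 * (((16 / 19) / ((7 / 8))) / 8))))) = 180271000 / 99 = 1820919.19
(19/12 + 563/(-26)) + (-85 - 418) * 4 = -317003/156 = -2032.07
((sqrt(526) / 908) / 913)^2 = 263 / 343623816008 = 0.00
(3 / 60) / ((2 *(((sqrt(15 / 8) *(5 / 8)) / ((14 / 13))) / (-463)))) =-12964 *sqrt(30) / 4875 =-14.57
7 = 7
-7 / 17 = -0.41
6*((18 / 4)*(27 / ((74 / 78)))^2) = 29937843 / 1369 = 21868.40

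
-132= -132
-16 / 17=-0.94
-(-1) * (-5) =-5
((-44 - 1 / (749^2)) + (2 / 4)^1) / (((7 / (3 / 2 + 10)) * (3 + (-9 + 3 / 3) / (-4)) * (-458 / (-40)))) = -1122563047 / 899284603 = -1.25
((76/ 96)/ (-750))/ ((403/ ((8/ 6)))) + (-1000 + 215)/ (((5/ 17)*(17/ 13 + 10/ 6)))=-897.34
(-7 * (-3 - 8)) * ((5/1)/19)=385/19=20.26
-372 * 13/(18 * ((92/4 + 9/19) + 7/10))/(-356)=38285/1226331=0.03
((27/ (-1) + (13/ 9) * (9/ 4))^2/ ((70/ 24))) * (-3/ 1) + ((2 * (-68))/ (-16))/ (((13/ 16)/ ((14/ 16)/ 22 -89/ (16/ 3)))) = -3020375/ 4004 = -754.34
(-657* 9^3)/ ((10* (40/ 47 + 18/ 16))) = -90043164/ 3715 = -24237.73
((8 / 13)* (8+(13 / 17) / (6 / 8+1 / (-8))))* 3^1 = 18816 / 1105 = 17.03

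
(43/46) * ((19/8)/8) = 817/2944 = 0.28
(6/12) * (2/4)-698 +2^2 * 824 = 10393/4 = 2598.25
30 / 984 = 5 / 164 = 0.03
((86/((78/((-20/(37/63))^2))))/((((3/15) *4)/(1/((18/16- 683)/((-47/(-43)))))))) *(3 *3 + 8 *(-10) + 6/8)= 3494572200/19416527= 179.98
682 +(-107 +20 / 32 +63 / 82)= 189057 / 328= 576.39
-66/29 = -2.28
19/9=2.11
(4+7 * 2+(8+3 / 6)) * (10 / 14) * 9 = 2385 / 14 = 170.36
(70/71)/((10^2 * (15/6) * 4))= 7/7100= 0.00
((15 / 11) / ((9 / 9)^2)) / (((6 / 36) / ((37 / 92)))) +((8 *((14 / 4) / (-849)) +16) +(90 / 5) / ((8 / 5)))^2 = 2171010439693 / 2917802448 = 744.06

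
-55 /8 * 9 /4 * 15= -7425 /32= -232.03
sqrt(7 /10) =sqrt(70) /10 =0.84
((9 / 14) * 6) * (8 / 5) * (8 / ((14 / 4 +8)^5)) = 55296 / 225272005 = 0.00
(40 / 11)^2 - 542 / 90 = 7.20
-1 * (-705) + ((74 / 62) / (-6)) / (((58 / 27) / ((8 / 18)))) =704.96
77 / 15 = 5.13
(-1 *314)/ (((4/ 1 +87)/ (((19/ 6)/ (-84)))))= 2983/ 22932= 0.13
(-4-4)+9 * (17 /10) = 73 /10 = 7.30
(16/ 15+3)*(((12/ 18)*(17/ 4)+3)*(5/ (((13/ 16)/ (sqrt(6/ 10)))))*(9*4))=13664*sqrt(15)/ 13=4070.80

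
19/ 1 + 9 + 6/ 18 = 28.33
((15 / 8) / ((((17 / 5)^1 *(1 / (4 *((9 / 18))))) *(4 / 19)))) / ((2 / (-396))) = -141075 / 136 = -1037.32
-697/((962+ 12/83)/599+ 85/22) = -762360478/5982821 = -127.42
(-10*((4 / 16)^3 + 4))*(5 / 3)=-6425 / 96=-66.93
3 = 3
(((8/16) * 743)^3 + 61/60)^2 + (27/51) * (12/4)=643523393771392012793/244800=2628772033379869.33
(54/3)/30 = 3/5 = 0.60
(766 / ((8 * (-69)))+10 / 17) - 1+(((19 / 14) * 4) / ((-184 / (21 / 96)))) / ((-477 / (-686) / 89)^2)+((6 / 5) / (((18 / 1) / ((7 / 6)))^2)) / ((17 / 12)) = -1530577878407 / 14234214240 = -107.53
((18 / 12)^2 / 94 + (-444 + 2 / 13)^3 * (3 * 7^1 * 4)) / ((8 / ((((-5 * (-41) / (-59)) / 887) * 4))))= 1243793925661706535 / 86461651952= 14385498.05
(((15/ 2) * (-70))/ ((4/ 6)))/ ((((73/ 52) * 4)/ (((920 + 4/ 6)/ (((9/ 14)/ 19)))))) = -835712150/ 219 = -3816037.21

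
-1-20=-21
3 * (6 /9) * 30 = 60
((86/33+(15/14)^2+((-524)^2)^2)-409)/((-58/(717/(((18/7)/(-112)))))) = 116544842094238843/2871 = 40593814731535.65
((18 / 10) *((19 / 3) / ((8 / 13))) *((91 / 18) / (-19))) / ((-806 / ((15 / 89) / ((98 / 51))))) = 663 / 1236032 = 0.00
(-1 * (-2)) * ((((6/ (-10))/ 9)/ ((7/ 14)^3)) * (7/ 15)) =-112/ 225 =-0.50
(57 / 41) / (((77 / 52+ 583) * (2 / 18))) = 2964 / 138457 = 0.02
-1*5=-5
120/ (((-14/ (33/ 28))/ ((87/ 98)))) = -43065/ 4802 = -8.97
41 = 41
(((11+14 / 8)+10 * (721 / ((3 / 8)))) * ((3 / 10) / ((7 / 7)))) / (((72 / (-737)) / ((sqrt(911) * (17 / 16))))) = -2892607817 * sqrt(911) / 46080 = -1894681.76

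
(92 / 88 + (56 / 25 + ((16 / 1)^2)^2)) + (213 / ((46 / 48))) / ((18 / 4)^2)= 7462897249 / 113850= 65550.26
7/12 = 0.58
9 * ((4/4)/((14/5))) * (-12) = -270/7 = -38.57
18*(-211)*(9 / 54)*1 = -633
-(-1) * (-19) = -19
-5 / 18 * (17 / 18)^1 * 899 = -76415 / 324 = -235.85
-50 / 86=-25 / 43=-0.58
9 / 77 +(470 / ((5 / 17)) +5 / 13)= 1600100 / 1001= 1598.50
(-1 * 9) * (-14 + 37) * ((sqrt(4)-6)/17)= 828/17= 48.71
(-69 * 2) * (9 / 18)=-69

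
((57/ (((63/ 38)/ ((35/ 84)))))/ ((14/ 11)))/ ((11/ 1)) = 1805/ 1764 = 1.02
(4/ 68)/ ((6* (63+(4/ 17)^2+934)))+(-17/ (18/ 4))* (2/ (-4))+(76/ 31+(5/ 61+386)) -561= -1673026999141/ 9808015662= -170.58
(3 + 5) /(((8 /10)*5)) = 2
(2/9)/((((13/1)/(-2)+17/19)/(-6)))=152/639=0.24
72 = 72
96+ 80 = 176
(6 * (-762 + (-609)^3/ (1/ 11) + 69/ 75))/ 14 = -186339943506/ 175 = -1064799677.18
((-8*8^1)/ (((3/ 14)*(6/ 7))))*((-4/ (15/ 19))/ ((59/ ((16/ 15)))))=3813376/ 119475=31.92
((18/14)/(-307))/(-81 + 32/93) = 837/16119649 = 0.00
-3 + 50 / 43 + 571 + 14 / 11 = 269816 / 473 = 570.44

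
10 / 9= 1.11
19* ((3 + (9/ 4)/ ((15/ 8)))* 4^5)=408576/ 5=81715.20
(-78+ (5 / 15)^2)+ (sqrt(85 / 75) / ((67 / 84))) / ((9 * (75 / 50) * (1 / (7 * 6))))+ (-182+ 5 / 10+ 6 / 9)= -4657 / 18+ 784 * sqrt(255) / 3015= -254.57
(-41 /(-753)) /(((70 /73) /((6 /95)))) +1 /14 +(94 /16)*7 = 275076019 /6676600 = 41.20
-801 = -801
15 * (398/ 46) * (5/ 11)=14925/ 253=58.99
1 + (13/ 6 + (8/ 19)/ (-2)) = 337/ 114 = 2.96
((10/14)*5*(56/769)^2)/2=5600/591361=0.01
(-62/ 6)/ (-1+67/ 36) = -12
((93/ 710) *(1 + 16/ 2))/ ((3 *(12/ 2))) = 0.07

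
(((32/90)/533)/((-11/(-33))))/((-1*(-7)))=16/55965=0.00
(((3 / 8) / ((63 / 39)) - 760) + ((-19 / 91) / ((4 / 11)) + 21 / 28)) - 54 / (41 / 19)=-23419231 / 29848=-784.62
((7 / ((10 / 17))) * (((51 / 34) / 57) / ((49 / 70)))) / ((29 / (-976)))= -15.06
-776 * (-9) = 6984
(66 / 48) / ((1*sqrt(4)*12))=11 / 192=0.06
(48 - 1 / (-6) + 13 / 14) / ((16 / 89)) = 273.09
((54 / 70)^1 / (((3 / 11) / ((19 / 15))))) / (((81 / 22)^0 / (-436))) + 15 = -270747 / 175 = -1547.13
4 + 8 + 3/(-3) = 11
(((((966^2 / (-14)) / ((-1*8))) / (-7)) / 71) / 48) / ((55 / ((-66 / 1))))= 4761 / 11360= 0.42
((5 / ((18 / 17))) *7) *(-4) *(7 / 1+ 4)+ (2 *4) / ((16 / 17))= -26027 / 18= -1445.94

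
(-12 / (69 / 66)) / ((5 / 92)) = -1056 / 5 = -211.20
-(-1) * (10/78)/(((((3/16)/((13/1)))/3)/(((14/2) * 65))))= 36400/3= 12133.33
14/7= 2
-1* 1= -1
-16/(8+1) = -16/9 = -1.78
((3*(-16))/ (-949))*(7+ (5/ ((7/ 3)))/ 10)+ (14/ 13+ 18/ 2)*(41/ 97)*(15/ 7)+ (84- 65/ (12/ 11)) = 33.91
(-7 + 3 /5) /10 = -16 /25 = -0.64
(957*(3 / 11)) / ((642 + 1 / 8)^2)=16704 / 26388769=0.00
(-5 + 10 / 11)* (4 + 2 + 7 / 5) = -333 / 11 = -30.27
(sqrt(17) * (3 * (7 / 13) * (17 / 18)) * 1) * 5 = 595 * sqrt(17) / 78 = 31.45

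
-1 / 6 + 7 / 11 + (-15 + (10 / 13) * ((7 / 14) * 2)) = -11807 / 858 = -13.76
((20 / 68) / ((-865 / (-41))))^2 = 1681 / 8649481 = 0.00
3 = 3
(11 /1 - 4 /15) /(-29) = -161 /435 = -0.37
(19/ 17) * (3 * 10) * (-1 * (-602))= 343140/ 17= 20184.71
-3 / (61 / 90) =-270 / 61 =-4.43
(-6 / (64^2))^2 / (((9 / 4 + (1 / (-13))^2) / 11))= 16731 / 1599078400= 0.00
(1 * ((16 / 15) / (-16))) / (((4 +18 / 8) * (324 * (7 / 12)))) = -4 / 70875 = -0.00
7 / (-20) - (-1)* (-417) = -8347 / 20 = -417.35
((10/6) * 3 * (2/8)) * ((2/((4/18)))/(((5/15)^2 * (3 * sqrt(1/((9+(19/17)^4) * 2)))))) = 135 * sqrt(441005)/578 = 155.11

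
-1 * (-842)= 842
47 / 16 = 2.94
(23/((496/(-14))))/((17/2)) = -161/2108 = -0.08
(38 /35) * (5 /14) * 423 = 8037 /49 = 164.02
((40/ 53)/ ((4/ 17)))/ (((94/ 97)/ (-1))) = -8245/ 2491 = -3.31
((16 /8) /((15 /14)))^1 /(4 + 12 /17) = 119 /300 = 0.40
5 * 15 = 75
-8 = -8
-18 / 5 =-3.60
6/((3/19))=38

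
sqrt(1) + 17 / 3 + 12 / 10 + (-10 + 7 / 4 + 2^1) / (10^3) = 3773 / 480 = 7.86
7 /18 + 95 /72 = 41 /24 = 1.71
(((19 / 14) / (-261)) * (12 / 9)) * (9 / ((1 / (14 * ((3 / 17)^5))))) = -6156 / 41175853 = -0.00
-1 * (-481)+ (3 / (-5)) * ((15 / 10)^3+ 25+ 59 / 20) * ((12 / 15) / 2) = 473.48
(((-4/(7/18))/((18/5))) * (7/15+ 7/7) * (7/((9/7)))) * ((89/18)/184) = -6853/11178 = -0.61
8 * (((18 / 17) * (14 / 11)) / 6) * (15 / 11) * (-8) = -40320 / 2057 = -19.60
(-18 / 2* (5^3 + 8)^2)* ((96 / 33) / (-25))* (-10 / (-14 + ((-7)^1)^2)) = -1455552 / 275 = -5292.92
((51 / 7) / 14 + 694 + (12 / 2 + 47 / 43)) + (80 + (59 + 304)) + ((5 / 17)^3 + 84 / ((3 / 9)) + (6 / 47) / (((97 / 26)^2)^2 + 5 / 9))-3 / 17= 1085779647289399681275 / 777521209056904186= 1396.46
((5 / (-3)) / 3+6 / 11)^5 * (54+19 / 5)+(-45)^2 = 96287742552086 / 47549502495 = 2025.00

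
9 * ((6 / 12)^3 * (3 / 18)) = 3 / 16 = 0.19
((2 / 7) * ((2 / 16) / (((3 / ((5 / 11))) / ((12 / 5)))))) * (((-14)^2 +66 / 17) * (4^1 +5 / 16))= 117231 / 10472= 11.19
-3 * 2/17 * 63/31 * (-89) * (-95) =-3195990/527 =-6064.50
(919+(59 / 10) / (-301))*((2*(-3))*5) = -8298393 / 301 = -27569.41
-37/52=-0.71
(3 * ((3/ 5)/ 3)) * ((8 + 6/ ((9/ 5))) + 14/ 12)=15/ 2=7.50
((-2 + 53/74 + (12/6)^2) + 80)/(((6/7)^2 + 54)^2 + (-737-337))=14696521/341469300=0.04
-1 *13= -13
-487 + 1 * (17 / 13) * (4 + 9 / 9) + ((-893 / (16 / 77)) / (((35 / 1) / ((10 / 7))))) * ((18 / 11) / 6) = -384603 / 728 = -528.30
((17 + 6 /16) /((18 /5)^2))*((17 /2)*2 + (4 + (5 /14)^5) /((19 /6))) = 324293390525 /13243378176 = 24.49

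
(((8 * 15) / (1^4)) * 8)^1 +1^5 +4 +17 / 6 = 967.83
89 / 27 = 3.30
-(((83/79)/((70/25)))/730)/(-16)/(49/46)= 1909/63298592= 0.00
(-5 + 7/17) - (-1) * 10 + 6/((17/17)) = 194/17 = 11.41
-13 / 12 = -1.08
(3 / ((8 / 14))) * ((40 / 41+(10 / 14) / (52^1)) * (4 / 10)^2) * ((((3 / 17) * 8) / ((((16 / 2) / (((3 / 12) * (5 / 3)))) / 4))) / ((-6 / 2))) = -2953 / 36244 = -0.08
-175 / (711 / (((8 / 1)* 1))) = -1400 / 711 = -1.97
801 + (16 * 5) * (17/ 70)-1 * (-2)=5757/ 7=822.43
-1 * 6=-6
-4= -4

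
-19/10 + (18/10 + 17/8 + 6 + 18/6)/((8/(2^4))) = 479/20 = 23.95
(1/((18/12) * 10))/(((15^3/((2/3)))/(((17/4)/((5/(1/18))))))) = 17/27337500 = 0.00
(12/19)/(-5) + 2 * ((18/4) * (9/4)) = 7647/380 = 20.12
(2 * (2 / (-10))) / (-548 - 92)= 1 / 1600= 0.00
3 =3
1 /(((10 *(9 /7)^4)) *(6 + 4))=0.00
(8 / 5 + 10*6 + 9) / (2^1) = 353 / 10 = 35.30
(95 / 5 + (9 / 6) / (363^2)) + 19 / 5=10014449 / 439230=22.80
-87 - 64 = -151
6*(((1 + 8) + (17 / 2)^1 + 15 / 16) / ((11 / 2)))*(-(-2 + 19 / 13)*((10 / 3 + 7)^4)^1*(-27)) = -1907070865 / 572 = -3334039.97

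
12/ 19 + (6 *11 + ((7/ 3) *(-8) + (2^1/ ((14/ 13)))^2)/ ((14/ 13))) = 2052889/ 39102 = 52.50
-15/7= -2.14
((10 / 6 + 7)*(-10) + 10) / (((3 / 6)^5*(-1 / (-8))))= -58880 / 3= -19626.67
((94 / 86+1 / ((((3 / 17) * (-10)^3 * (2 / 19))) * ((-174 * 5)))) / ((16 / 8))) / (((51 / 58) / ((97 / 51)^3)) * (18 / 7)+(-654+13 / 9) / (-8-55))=14107455805923711 / 275845961256400000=0.05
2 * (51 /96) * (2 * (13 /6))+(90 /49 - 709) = -1652419 /2352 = -702.56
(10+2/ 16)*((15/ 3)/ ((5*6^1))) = 27/ 16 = 1.69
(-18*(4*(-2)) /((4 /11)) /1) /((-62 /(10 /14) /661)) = -654390 /217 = -3015.62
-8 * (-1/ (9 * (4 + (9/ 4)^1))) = 32/ 225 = 0.14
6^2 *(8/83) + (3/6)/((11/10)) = 3583/913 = 3.92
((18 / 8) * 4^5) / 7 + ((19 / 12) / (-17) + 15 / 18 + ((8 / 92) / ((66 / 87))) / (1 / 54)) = 121417717 / 361284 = 336.07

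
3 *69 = 207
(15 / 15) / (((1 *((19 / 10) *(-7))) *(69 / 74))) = -740 / 9177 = -0.08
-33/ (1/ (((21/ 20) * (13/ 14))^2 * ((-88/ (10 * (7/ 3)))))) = 1656369/ 14000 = 118.31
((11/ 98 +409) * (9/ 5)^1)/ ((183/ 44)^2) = 38810024/ 911645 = 42.57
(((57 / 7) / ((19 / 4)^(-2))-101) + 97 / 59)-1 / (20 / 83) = 2650379 / 33040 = 80.22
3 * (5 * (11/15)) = 11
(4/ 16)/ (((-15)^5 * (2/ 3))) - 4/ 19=-8100019/ 38475000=-0.21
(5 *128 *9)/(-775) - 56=-9832/155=-63.43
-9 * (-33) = 297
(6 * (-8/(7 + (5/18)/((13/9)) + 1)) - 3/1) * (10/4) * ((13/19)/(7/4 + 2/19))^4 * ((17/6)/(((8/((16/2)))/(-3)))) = 97728887360/28063045431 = 3.48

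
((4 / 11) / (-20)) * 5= -1 / 11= -0.09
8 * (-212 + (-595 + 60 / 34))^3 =-20521313614152 / 4913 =-4176941505.02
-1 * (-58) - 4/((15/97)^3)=-3454942/3375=-1023.69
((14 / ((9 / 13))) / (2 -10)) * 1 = -91 / 36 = -2.53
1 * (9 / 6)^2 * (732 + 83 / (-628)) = 4136517 / 2512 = 1646.70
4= 4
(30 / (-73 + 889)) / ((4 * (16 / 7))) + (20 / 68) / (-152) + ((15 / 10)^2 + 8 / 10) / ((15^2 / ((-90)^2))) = 90793149 / 826880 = 109.80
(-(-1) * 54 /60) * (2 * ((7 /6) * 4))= 42 /5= 8.40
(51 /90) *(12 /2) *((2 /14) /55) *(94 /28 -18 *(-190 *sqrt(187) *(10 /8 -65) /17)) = 799 /26950 -8721 *sqrt(187) /77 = -1548.77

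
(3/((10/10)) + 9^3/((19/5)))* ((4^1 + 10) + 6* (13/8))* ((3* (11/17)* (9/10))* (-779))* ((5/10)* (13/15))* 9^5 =-109580927125527/680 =-161148422243.42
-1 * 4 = -4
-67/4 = -16.75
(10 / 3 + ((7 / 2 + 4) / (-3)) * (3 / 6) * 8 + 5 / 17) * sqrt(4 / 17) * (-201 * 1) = 43550 * sqrt(17) / 289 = 621.32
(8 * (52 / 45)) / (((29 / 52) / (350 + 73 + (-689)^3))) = -7075445308672 / 1305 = -5421797171.40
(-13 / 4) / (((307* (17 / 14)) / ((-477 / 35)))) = 6201 / 52190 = 0.12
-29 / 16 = -1.81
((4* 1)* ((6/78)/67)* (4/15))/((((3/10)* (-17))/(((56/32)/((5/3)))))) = -56/222105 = -0.00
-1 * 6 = -6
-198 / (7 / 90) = -17820 / 7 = -2545.71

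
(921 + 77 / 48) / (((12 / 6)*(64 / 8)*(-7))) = -44285 / 5376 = -8.24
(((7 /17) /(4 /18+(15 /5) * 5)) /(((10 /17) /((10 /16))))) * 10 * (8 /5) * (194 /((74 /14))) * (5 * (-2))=-168.78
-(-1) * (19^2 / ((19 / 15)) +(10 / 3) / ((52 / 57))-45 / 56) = 209555 / 728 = 287.85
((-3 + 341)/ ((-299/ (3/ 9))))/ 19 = -26/ 1311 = -0.02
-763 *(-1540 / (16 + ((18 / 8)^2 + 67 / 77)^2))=356694711296 / 15541333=22951.36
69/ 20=3.45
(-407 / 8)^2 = 2588.27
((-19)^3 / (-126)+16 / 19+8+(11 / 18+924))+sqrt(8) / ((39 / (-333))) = 394168 / 399 - 222 * sqrt(2) / 13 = 963.74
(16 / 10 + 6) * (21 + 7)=1064 / 5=212.80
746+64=810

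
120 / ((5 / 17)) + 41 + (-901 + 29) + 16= -407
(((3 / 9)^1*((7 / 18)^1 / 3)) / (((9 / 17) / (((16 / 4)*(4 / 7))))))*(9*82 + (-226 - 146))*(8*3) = 132736 / 81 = 1638.72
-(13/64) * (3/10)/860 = -39/550400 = -0.00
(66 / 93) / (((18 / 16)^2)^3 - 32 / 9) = -0.46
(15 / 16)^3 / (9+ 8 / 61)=205875 / 2281472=0.09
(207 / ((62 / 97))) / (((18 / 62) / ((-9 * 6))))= -60237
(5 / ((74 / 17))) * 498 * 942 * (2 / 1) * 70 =2791240200 / 37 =75438924.32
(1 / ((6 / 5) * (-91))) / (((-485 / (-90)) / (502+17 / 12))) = -0.86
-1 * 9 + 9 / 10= -81 / 10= -8.10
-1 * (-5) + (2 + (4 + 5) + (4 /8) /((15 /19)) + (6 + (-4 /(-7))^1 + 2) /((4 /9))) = 7543 /210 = 35.92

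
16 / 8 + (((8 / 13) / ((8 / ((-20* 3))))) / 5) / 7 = 170 / 91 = 1.87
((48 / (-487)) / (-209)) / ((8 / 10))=60 / 101783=0.00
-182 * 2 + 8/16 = -727/2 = -363.50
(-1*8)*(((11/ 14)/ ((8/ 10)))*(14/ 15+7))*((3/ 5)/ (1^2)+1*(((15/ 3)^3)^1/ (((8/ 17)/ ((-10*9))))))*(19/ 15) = 566245163/ 300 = 1887483.88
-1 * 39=-39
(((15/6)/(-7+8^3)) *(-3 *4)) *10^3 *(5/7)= -30000/707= -42.43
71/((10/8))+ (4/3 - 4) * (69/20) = 238/5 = 47.60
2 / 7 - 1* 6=-5.71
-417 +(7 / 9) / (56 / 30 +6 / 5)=-57511 / 138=-416.75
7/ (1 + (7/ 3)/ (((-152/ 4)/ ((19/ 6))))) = 252/ 29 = 8.69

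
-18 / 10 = -9 / 5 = -1.80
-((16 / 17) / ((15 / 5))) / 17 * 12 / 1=-64 / 289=-0.22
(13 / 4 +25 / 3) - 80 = -821 / 12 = -68.42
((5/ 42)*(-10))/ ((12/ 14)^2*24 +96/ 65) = -11375/ 182592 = -0.06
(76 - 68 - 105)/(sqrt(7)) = -36.66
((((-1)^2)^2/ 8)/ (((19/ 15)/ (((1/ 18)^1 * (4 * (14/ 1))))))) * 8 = 140/ 57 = 2.46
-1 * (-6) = 6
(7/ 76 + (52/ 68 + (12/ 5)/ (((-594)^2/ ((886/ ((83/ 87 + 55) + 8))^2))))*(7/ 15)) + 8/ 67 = 5837664738867782/ 10259872950638025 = 0.57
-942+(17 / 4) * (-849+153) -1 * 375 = -4275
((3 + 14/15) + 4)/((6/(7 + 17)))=476/15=31.73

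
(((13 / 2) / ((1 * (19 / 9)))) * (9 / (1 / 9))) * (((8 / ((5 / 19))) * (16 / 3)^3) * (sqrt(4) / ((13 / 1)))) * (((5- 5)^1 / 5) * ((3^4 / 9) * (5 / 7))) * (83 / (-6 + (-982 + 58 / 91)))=0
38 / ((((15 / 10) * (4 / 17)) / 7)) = 2261 / 3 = 753.67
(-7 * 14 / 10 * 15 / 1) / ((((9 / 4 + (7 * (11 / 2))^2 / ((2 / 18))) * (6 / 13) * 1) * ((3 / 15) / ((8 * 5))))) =-25480 / 5337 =-4.77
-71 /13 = -5.46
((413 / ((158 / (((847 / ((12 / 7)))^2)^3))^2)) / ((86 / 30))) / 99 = 354245853096662502487726766415490905598630902515 / 28713017575143899136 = 12337465129521035788073510000.00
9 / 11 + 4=53 / 11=4.82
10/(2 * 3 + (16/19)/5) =475/293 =1.62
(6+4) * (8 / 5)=16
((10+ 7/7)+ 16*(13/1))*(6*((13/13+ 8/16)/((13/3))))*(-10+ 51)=242433/13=18648.69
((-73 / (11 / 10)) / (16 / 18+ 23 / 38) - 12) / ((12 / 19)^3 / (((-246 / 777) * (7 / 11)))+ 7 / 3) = -3664846008 / 70346353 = -52.10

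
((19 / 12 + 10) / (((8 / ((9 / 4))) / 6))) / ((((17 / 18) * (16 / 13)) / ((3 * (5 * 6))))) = 1513.45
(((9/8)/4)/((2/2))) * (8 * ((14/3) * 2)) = 21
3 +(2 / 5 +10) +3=82 / 5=16.40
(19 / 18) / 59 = 19 / 1062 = 0.02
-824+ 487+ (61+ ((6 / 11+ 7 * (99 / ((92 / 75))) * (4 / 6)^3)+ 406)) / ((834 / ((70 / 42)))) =-212519827 / 633006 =-335.73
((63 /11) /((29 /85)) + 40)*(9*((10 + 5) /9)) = 271725 /319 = 851.80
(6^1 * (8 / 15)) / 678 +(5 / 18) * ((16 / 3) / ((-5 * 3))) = -4304 / 45765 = -0.09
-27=-27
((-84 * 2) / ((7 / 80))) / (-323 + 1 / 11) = 220 / 37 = 5.95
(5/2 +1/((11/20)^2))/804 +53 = 10313509/194568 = 53.01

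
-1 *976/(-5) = 976/5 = 195.20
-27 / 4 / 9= -3 / 4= -0.75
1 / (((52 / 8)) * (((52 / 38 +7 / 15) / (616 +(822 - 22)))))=807120 / 6799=118.71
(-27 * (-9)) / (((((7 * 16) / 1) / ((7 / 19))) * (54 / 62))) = 279 / 304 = 0.92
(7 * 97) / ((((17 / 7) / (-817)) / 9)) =-34948809 / 17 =-2055812.29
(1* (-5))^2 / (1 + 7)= 25 / 8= 3.12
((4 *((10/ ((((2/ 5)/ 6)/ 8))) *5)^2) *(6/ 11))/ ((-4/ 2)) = -432000000/ 11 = -39272727.27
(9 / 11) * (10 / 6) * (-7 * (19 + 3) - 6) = -2400 / 11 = -218.18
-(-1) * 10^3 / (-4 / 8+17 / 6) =428.57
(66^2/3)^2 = 2108304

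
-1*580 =-580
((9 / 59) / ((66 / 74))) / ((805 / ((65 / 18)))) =481 / 626934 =0.00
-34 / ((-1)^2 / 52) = -1768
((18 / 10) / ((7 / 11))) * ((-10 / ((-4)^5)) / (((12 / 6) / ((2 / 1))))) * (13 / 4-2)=495 / 14336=0.03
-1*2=-2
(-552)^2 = 304704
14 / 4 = 7 / 2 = 3.50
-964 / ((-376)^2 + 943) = -0.01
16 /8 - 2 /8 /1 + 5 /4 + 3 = 6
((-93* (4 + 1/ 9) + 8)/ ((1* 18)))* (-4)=2246/ 27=83.19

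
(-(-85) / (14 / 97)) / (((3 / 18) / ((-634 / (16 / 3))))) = -23522985 / 56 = -420053.30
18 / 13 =1.38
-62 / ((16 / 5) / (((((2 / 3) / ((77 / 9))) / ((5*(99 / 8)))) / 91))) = -0.00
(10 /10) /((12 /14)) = 7 /6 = 1.17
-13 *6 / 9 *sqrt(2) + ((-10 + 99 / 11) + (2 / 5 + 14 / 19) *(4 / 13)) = -26 *sqrt(2) / 3 - 803 / 1235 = -12.91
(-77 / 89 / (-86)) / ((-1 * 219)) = -77 / 1676226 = -0.00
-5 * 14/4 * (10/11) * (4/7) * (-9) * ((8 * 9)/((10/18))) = 116640/11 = 10603.64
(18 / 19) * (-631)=-597.79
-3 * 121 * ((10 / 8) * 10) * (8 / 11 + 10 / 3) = -18425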